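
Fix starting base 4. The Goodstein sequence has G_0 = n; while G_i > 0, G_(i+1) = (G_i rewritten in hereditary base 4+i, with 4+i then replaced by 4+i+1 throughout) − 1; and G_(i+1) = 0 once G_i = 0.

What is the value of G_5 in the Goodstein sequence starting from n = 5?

G_0 = 5. HB_4(5) = 4 + 1. Bump = 6. G_1 = 5.
G_1 = 5. HB_5(5) = 5. Bump = 6. G_2 = 5.
G_2 = 5. HB_6(5) = 5. Bump = 5. G_3 = 4.
G_3 = 4. HB_7(4) = 4. Bump = 4. G_4 = 3.
G_4 = 3. HB_8(3) = 3. Bump = 3. G_5 = 2.
G_5 = 2. HB_9(2) = 2. Bump = 2. G_6 = 1.

2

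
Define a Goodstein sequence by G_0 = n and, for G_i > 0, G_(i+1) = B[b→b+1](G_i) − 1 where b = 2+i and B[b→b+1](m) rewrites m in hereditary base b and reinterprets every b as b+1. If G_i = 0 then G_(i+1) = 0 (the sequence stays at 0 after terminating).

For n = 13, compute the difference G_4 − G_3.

264619

(0) 13|_2 = 2^(2 + 1) + 2^2 + 1 ↦ 3^(3 + 1) + 3^3 + 1|_3 = 109 ⇒ 108
(1) 108|_3 = 3^(3 + 1) + 3^3 ↦ 4^(4 + 1) + 4^4|_4 = 1280 ⇒ 1279
(2) 1279|_4 = 4^(4 + 1) + 3·4^3 + 3·4^2 + 3·4 + 3 ↦ 5^(5 + 1) + 3·5^3 + 3·5^2 + 3·5 + 3|_5 = 16093 ⇒ 16092
(3) 16092|_5 = 5^(5 + 1) + 3·5^3 + 3·5^2 + 3·5 + 2 ↦ 6^(6 + 1) + 3·6^3 + 3·6^2 + 3·6 + 2|_6 = 280712 ⇒ 280711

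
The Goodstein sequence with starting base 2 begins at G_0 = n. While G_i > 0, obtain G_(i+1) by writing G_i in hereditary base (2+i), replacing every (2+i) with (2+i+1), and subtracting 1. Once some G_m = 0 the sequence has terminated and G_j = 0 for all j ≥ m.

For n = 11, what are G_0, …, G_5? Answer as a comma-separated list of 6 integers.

11, 84, 1027, 15627, 279937, 5764801

11 —HB2→ 2^(2 + 1) + 2 + 1 —bump→ 3^(3 + 1) + 3 + 1 = 85 —(−1)→ 84
84 —HB3→ 3^(3 + 1) + 3 —bump→ 4^(4 + 1) + 4 = 1028 —(−1)→ 1027
1027 —HB4→ 4^(4 + 1) + 3 —bump→ 5^(5 + 1) + 3 = 15628 —(−1)→ 15627
15627 —HB5→ 5^(5 + 1) + 2 —bump→ 6^(6 + 1) + 2 = 279938 —(−1)→ 279937
279937 —HB6→ 6^(6 + 1) + 1 —bump→ 7^(7 + 1) + 1 = 5764802 —(−1)→ 5764801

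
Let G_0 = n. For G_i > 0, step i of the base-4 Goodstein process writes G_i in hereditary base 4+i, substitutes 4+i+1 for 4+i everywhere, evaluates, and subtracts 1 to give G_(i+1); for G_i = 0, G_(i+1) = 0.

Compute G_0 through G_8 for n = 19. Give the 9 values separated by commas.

19, 27, 37, 49, 63, 69, 75, 81, 87

19 —HB4→ 4^2 + 3 —bump→ 5^2 + 3 = 28 —(−1)→ 27
27 —HB5→ 5^2 + 2 —bump→ 6^2 + 2 = 38 —(−1)→ 37
37 —HB6→ 6^2 + 1 —bump→ 7^2 + 1 = 50 —(−1)→ 49
49 —HB7→ 7^2 —bump→ 8^2 = 64 —(−1)→ 63
63 —HB8→ 7·8 + 7 —bump→ 7·9 + 7 = 70 —(−1)→ 69
69 —HB9→ 7·9 + 6 —bump→ 7·10 + 6 = 76 —(−1)→ 75
75 —HB10→ 7·10 + 5 —bump→ 7·11 + 5 = 82 —(−1)→ 81
81 —HB11→ 7·11 + 4 —bump→ 7·12 + 4 = 88 —(−1)→ 87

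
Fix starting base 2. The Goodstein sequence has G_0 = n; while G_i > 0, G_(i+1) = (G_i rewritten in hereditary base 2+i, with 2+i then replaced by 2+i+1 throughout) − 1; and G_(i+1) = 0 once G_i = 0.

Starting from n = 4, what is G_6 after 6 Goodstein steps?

[0] 4 ≡ 2^2 (base 2). Lift 3: 27. −1: 26.
[1] 26 ≡ 2·3^2 + 2·3 + 2 (base 3). Lift 4: 42. −1: 41.
[2] 41 ≡ 2·4^2 + 2·4 + 1 (base 4). Lift 5: 61. −1: 60.
[3] 60 ≡ 2·5^2 + 2·5 (base 5). Lift 6: 84. −1: 83.
[4] 83 ≡ 2·6^2 + 6 + 5 (base 6). Lift 7: 110. −1: 109.
[5] 109 ≡ 2·7^2 + 7 + 4 (base 7). Lift 8: 140. −1: 139.
[6] 139 ≡ 2·8^2 + 8 + 3 (base 8). Lift 9: 174. −1: 173.

139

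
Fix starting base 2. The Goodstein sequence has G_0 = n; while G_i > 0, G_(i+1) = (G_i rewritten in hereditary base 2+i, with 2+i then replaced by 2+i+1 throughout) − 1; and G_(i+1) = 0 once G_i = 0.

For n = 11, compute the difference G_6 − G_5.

G_0 = 11. HB_2(11) = 2^(2 + 1) + 2 + 1. Bump = 85. G_1 = 84.
G_1 = 84. HB_3(84) = 3^(3 + 1) + 3. Bump = 1028. G_2 = 1027.
G_2 = 1027. HB_4(1027) = 4^(4 + 1) + 3. Bump = 15628. G_3 = 15627.
G_3 = 15627. HB_5(15627) = 5^(5 + 1) + 2. Bump = 279938. G_4 = 279937.
G_4 = 279937. HB_6(279937) = 6^(6 + 1) + 1. Bump = 5764802. G_5 = 5764801.
G_5 = 5764801. HB_7(5764801) = 7^(7 + 1). Bump = 134217728. G_6 = 134217727.

128452926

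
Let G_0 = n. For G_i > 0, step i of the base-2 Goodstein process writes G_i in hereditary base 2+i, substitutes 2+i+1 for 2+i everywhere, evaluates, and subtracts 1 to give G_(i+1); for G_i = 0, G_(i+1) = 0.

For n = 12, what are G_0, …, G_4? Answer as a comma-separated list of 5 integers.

G_0=12  [base 2] 2^(2 + 1) + 2^2  →[2↦3]→  3^(3 + 1) + 3^3 = 108  −1 ⇒ G_1=107
G_1=107  [base 3] 3^(3 + 1) + 2·3^2 + 2·3 + 2  →[3↦4]→  4^(4 + 1) + 2·4^2 + 2·4 + 2 = 1066  −1 ⇒ G_2=1065
G_2=1065  [base 4] 4^(4 + 1) + 2·4^2 + 2·4 + 1  →[4↦5]→  5^(5 + 1) + 2·5^2 + 2·5 + 1 = 15686  −1 ⇒ G_3=15685
G_3=15685  [base 5] 5^(5 + 1) + 2·5^2 + 2·5  →[5↦6]→  6^(6 + 1) + 2·6^2 + 2·6 = 280020  −1 ⇒ G_4=280019

12, 107, 1065, 15685, 280019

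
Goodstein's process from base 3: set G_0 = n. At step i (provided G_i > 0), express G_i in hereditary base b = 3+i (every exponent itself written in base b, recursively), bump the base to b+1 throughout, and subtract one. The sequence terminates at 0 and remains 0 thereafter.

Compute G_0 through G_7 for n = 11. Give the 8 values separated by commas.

11, 17, 25, 35, 39, 43, 47, 51

(0) 11|_3 = 3^2 + 2 ↦ 4^2 + 2|_4 = 18 ⇒ 17
(1) 17|_4 = 4^2 + 1 ↦ 5^2 + 1|_5 = 26 ⇒ 25
(2) 25|_5 = 5^2 ↦ 6^2|_6 = 36 ⇒ 35
(3) 35|_6 = 5·6 + 5 ↦ 5·7 + 5|_7 = 40 ⇒ 39
(4) 39|_7 = 5·7 + 4 ↦ 5·8 + 4|_8 = 44 ⇒ 43
(5) 43|_8 = 5·8 + 3 ↦ 5·9 + 3|_9 = 48 ⇒ 47
(6) 47|_9 = 5·9 + 2 ↦ 5·10 + 2|_10 = 52 ⇒ 51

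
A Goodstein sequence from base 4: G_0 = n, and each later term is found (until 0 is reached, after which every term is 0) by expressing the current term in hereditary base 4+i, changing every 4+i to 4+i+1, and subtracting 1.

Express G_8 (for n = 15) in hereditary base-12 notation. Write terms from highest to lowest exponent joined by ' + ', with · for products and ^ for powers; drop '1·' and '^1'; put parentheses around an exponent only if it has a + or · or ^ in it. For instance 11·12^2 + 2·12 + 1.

2·12 + 3

(0) 15|_4 = 3·4 + 3 ↦ 3·5 + 3|_5 = 18 ⇒ 17
(1) 17|_5 = 3·5 + 2 ↦ 3·6 + 2|_6 = 20 ⇒ 19
(2) 19|_6 = 3·6 + 1 ↦ 3·7 + 1|_7 = 22 ⇒ 21
(3) 21|_7 = 3·7 ↦ 3·8|_8 = 24 ⇒ 23
(4) 23|_8 = 2·8 + 7 ↦ 2·9 + 7|_9 = 25 ⇒ 24
(5) 24|_9 = 2·9 + 6 ↦ 2·10 + 6|_10 = 26 ⇒ 25
(6) 25|_10 = 2·10 + 5 ↦ 2·11 + 5|_11 = 27 ⇒ 26
(7) 26|_11 = 2·11 + 4 ↦ 2·12 + 4|_12 = 28 ⇒ 27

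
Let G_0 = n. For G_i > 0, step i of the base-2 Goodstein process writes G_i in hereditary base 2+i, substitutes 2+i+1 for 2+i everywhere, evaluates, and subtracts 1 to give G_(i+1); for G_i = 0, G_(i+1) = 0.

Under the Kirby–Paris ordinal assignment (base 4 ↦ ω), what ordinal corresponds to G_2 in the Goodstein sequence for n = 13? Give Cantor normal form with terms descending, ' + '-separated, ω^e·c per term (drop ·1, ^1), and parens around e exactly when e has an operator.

ω^(ω + 1) + ω^3·3 + ω^2·3 + ω·3 + 3

i=0: 13 = 2^(2 + 1) + 2^2 + 1 (b=2); 2→3: 3^(3 + 1) + 3^3 + 1 = 109; 109−1 = 108
i=1: 108 = 3^(3 + 1) + 3^3 (b=3); 3→4: 4^(4 + 1) + 4^4 = 1280; 1280−1 = 1279
i=2: 1279 = 4^(4 + 1) + 3·4^3 + 3·4^2 + 3·4 + 3 (b=4); 4→5: 5^(5 + 1) + 3·5^3 + 3·5^2 + 3·5 + 3 = 16093; 16093−1 = 16092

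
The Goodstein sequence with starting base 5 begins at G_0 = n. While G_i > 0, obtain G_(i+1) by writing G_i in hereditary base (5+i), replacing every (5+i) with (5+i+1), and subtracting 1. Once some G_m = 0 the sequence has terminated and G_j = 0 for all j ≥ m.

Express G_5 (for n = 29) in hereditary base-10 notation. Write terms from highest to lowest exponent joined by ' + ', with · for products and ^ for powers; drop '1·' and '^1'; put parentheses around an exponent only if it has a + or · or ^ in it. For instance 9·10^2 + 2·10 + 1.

G_0=29  [base 5] 5^2 + 4  →[5↦6]→  6^2 + 4 = 40  −1 ⇒ G_1=39
G_1=39  [base 6] 6^2 + 3  →[6↦7]→  7^2 + 3 = 52  −1 ⇒ G_2=51
G_2=51  [base 7] 7^2 + 2  →[7↦8]→  8^2 + 2 = 66  −1 ⇒ G_3=65
G_3=65  [base 8] 8^2 + 1  →[8↦9]→  9^2 + 1 = 82  −1 ⇒ G_4=81
G_4=81  [base 9] 9^2  →[9↦10]→  10^2 = 100  −1 ⇒ G_5=99
G_5=99  [base 10] 9·10 + 9  →[10↦11]→  9·11 + 9 = 108  −1 ⇒ G_6=107

9·10 + 9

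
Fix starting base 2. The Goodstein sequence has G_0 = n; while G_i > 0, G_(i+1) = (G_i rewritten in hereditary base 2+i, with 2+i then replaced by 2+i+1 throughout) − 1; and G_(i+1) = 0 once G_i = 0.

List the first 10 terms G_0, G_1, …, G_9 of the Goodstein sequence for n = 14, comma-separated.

step 0: 14 = 2^(2 + 1) + 2^2 + 2; sub 3 for 2: 3^(3 + 1) + 3^3 + 3; = 111; G_1 = 111−1 = 110
step 1: 110 = 3^(3 + 1) + 3^3 + 2; sub 4 for 3: 4^(4 + 1) + 4^4 + 2; = 1282; G_2 = 1282−1 = 1281
step 2: 1281 = 4^(4 + 1) + 4^4 + 1; sub 5 for 4: 5^(5 + 1) + 5^5 + 1; = 18751; G_3 = 18751−1 = 18750
step 3: 18750 = 5^(5 + 1) + 5^5; sub 6 for 5: 6^(6 + 1) + 6^6; = 326592; G_4 = 326592−1 = 326591
step 4: 326591 = 6^(6 + 1) + 5·6^5 + 5·6^4 + 5·6^3 + 5·6^2 + 5·6 + 5; sub 7 for 6: 7^(7 + 1) + 5·7^5 + 5·7^4 + 5·7^3 + 5·7^2 + 5·7 + 5; = 5862841; G_5 = 5862841−1 = 5862840
step 5: 5862840 = 7^(7 + 1) + 5·7^5 + 5·7^4 + 5·7^3 + 5·7^2 + 5·7 + 4; sub 8 for 7: 8^(8 + 1) + 5·8^5 + 5·8^4 + 5·8^3 + 5·8^2 + 5·8 + 4; = 134404972; G_6 = 134404972−1 = 134404971
step 6: 134404971 = 8^(8 + 1) + 5·8^5 + 5·8^4 + 5·8^3 + 5·8^2 + 5·8 + 3; sub 9 for 8: 9^(9 + 1) + 5·9^5 + 5·9^4 + 5·9^3 + 5·9^2 + 5·9 + 3; = 3487116549; G_7 = 3487116549−1 = 3487116548
step 7: 3487116548 = 9^(9 + 1) + 5·9^5 + 5·9^4 + 5·9^3 + 5·9^2 + 5·9 + 2; sub 10 for 9: 10^(10 + 1) + 5·10^5 + 5·10^4 + 5·10^3 + 5·10^2 + 5·10 + 2; = 100000555552; G_8 = 100000555552−1 = 100000555551
step 8: 100000555551 = 10^(10 + 1) + 5·10^5 + 5·10^4 + 5·10^3 + 5·10^2 + 5·10 + 1; sub 11 for 10: 11^(11 + 1) + 5·11^5 + 5·11^4 + 5·11^3 + 5·11^2 + 5·11 + 1; = 3138429262497; G_9 = 3138429262497−1 = 3138429262496

14, 110, 1281, 18750, 326591, 5862840, 134404971, 3487116548, 100000555551, 3138429262496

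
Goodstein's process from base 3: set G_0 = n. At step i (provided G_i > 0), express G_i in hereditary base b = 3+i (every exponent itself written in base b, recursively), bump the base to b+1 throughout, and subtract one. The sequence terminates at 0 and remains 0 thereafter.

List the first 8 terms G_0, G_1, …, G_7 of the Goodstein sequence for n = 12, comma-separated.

12, 19, 27, 37, 49, 63, 69, 75

(0) 12|_3 = 3^2 + 3 ↦ 4^2 + 4|_4 = 20 ⇒ 19
(1) 19|_4 = 4^2 + 3 ↦ 5^2 + 3|_5 = 28 ⇒ 27
(2) 27|_5 = 5^2 + 2 ↦ 6^2 + 2|_6 = 38 ⇒ 37
(3) 37|_6 = 6^2 + 1 ↦ 7^2 + 1|_7 = 50 ⇒ 49
(4) 49|_7 = 7^2 ↦ 8^2|_8 = 64 ⇒ 63
(5) 63|_8 = 7·8 + 7 ↦ 7·9 + 7|_9 = 70 ⇒ 69
(6) 69|_9 = 7·9 + 6 ↦ 7·10 + 6|_10 = 76 ⇒ 75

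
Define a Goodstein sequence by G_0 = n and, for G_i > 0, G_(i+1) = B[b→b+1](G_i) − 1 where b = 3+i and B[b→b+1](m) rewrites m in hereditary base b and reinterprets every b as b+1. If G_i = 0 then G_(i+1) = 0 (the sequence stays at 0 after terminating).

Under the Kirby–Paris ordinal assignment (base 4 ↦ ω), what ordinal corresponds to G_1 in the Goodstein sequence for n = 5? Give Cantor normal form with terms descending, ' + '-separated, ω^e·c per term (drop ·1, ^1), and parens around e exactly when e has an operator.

ω + 1

G_0=5  [base 3] 3 + 2  →[3↦4]→  4 + 2 = 6  −1 ⇒ G_1=5
G_1=5  [base 4] 4 + 1  →[4↦5]→  5 + 1 = 6  −1 ⇒ G_2=5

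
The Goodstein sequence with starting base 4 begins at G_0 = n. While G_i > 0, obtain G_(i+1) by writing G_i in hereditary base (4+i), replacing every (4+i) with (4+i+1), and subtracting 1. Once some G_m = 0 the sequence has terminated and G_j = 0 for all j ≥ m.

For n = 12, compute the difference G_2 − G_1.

G_0 = 12. HB_4(12) = 3·4. Bump = 15. G_1 = 14.
G_1 = 14. HB_5(14) = 2·5 + 4. Bump = 16. G_2 = 15.

1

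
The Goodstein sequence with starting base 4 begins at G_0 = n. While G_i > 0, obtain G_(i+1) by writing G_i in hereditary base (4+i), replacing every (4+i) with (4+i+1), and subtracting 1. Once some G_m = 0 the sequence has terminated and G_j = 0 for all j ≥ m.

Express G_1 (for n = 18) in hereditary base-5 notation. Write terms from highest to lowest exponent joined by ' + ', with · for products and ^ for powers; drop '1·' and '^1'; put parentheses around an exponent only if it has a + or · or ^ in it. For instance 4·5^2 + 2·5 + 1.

base 4: 18 = 4^2 + 2; at 5: 5^2 + 2 = 27; next = 26
base 5: 26 = 5^2 + 1; at 6: 6^2 + 1 = 37; next = 36

5^2 + 1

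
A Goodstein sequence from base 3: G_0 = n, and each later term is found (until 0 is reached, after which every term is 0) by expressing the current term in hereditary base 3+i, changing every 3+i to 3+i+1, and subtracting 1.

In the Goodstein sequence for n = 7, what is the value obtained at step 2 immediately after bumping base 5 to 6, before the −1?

G_0 = 7. HB_3(7) = 2·3 + 1. Bump = 9. G_1 = 8.
G_1 = 8. HB_4(8) = 2·4. Bump = 10. G_2 = 9.
G_2 = 9. HB_5(9) = 5 + 4. Bump = 10. G_3 = 9.

10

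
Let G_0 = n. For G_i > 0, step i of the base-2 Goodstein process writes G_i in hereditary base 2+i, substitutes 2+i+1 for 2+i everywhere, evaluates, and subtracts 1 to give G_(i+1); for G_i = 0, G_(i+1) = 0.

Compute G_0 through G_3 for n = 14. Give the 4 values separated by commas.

14 —HB2→ 2^(2 + 1) + 2^2 + 2 —bump→ 3^(3 + 1) + 3^3 + 3 = 111 —(−1)→ 110
110 —HB3→ 3^(3 + 1) + 3^3 + 2 —bump→ 4^(4 + 1) + 4^4 + 2 = 1282 —(−1)→ 1281
1281 —HB4→ 4^(4 + 1) + 4^4 + 1 —bump→ 5^(5 + 1) + 5^5 + 1 = 18751 —(−1)→ 18750

14, 110, 1281, 18750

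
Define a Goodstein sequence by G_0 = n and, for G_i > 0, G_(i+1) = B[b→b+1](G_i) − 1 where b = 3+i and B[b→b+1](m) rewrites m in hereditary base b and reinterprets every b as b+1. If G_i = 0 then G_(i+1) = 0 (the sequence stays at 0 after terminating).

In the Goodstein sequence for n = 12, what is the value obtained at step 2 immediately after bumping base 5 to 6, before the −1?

38

base 3: 12 = 3^2 + 3; at 4: 4^2 + 4 = 20; next = 19
base 4: 19 = 4^2 + 3; at 5: 5^2 + 3 = 28; next = 27
base 5: 27 = 5^2 + 2; at 6: 6^2 + 2 = 38; next = 37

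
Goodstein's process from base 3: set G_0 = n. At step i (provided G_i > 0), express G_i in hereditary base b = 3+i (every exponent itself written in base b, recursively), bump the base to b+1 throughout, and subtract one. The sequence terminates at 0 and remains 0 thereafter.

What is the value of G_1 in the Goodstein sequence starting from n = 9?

step 0: 9 = 3^2; sub 4 for 3: 4^2; = 16; G_1 = 16−1 = 15
step 1: 15 = 3·4 + 3; sub 5 for 4: 3·5 + 3; = 18; G_2 = 18−1 = 17

15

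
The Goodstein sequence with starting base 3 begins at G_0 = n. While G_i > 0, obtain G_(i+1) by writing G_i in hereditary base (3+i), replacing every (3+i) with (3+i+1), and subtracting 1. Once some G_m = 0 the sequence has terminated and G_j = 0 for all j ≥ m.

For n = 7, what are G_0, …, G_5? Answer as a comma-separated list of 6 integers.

step 0: 7 = 2·3 + 1; sub 4 for 3: 2·4 + 1; = 9; G_1 = 9−1 = 8
step 1: 8 = 2·4; sub 5 for 4: 2·5; = 10; G_2 = 10−1 = 9
step 2: 9 = 5 + 4; sub 6 for 5: 6 + 4; = 10; G_3 = 10−1 = 9
step 3: 9 = 6 + 3; sub 7 for 6: 7 + 3; = 10; G_4 = 10−1 = 9
step 4: 9 = 7 + 2; sub 8 for 7: 8 + 2; = 10; G_5 = 10−1 = 9

7, 8, 9, 9, 9, 9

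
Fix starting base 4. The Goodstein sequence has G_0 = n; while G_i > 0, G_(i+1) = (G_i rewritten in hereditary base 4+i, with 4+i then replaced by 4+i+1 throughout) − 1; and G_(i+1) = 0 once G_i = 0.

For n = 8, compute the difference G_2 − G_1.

0

step 0: 8 = 2·4; sub 5 for 4: 2·5; = 10; G_1 = 10−1 = 9
step 1: 9 = 5 + 4; sub 6 for 5: 6 + 4; = 10; G_2 = 10−1 = 9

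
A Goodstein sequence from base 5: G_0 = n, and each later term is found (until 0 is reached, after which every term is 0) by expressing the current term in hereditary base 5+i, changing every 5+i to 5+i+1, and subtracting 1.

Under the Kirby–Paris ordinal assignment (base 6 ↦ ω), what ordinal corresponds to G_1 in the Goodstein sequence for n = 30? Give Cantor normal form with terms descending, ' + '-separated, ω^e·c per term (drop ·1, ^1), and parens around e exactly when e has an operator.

ω^2 + 5

[0] 30 ≡ 5^2 + 5 (base 5). Lift 6: 42. −1: 41.
[1] 41 ≡ 6^2 + 5 (base 6). Lift 7: 54. −1: 53.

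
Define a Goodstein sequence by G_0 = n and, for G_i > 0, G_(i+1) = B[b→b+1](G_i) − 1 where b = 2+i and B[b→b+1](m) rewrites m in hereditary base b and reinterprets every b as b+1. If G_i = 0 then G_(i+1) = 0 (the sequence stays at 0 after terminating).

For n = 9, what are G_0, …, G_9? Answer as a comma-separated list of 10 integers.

step 0: 9 = 2^(2 + 1) + 1; sub 3 for 2: 3^(3 + 1) + 1; = 82; G_1 = 82−1 = 81
step 1: 81 = 3^(3 + 1); sub 4 for 3: 4^(4 + 1); = 1024; G_2 = 1024−1 = 1023
step 2: 1023 = 3·4^4 + 3·4^3 + 3·4^2 + 3·4 + 3; sub 5 for 4: 3·5^5 + 3·5^3 + 3·5^2 + 3·5 + 3; = 9843; G_3 = 9843−1 = 9842
step 3: 9842 = 3·5^5 + 3·5^3 + 3·5^2 + 3·5 + 2; sub 6 for 5: 3·6^6 + 3·6^3 + 3·6^2 + 3·6 + 2; = 140744; G_4 = 140744−1 = 140743
step 4: 140743 = 3·6^6 + 3·6^3 + 3·6^2 + 3·6 + 1; sub 7 for 6: 3·7^7 + 3·7^3 + 3·7^2 + 3·7 + 1; = 2471827; G_5 = 2471827−1 = 2471826
step 5: 2471826 = 3·7^7 + 3·7^3 + 3·7^2 + 3·7; sub 8 for 7: 3·8^8 + 3·8^3 + 3·8^2 + 3·8; = 50333400; G_6 = 50333400−1 = 50333399
step 6: 50333399 = 3·8^8 + 3·8^3 + 3·8^2 + 2·8 + 7; sub 9 for 8: 3·9^9 + 3·9^3 + 3·9^2 + 2·9 + 7; = 1162263922; G_7 = 1162263922−1 = 1162263921
step 7: 1162263921 = 3·9^9 + 3·9^3 + 3·9^2 + 2·9 + 6; sub 10 for 9: 3·10^10 + 3·10^3 + 3·10^2 + 2·10 + 6; = 30000003326; G_8 = 30000003326−1 = 30000003325
step 8: 30000003325 = 3·10^10 + 3·10^3 + 3·10^2 + 2·10 + 5; sub 11 for 10: 3·11^11 + 3·11^3 + 3·11^2 + 2·11 + 5; = 855935016216; G_9 = 855935016216−1 = 855935016215

9, 81, 1023, 9842, 140743, 2471826, 50333399, 1162263921, 30000003325, 855935016215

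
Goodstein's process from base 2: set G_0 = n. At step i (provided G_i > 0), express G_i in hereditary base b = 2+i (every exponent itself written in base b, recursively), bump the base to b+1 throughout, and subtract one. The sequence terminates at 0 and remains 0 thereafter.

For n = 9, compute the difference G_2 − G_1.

942

G_0 = 9. HB_2(9) = 2^(2 + 1) + 1. Bump = 82. G_1 = 81.
G_1 = 81. HB_3(81) = 3^(3 + 1). Bump = 1024. G_2 = 1023.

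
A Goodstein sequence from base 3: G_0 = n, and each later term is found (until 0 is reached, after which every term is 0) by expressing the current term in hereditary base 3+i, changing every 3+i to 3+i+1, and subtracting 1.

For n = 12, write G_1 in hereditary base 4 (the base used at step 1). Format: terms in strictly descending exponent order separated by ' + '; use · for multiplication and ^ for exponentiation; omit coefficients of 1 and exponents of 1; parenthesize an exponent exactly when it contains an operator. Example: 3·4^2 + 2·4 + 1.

i=0: 12 = 3^2 + 3 (b=3); 3→4: 4^2 + 4 = 20; 20−1 = 19
i=1: 19 = 4^2 + 3 (b=4); 4→5: 5^2 + 3 = 28; 28−1 = 27

4^2 + 3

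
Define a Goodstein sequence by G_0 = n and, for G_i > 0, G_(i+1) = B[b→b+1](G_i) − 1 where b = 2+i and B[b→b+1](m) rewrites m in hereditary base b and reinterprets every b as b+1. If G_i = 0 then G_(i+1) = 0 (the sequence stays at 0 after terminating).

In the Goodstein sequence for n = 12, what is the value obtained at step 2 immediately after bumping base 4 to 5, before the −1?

base 2: 12 = 2^(2 + 1) + 2^2; at 3: 3^(3 + 1) + 3^3 = 108; next = 107
base 3: 107 = 3^(3 + 1) + 2·3^2 + 2·3 + 2; at 4: 4^(4 + 1) + 2·4^2 + 2·4 + 2 = 1066; next = 1065
base 4: 1065 = 4^(4 + 1) + 2·4^2 + 2·4 + 1; at 5: 5^(5 + 1) + 2·5^2 + 2·5 + 1 = 15686; next = 15685

15686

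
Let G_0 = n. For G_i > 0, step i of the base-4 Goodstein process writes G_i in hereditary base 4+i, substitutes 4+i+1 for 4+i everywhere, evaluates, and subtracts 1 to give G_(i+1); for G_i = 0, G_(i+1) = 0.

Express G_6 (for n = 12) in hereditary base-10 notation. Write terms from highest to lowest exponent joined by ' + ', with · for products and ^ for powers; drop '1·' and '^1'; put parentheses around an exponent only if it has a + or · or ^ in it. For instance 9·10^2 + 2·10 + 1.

G_0=12  [base 4] 3·4  →[4↦5]→  3·5 = 15  −1 ⇒ G_1=14
G_1=14  [base 5] 2·5 + 4  →[5↦6]→  2·6 + 4 = 16  −1 ⇒ G_2=15
G_2=15  [base 6] 2·6 + 3  →[6↦7]→  2·7 + 3 = 17  −1 ⇒ G_3=16
G_3=16  [base 7] 2·7 + 2  →[7↦8]→  2·8 + 2 = 18  −1 ⇒ G_4=17
G_4=17  [base 8] 2·8 + 1  →[8↦9]→  2·9 + 1 = 19  −1 ⇒ G_5=18
G_5=18  [base 9] 2·9  →[9↦10]→  2·10 = 20  −1 ⇒ G_6=19

10 + 9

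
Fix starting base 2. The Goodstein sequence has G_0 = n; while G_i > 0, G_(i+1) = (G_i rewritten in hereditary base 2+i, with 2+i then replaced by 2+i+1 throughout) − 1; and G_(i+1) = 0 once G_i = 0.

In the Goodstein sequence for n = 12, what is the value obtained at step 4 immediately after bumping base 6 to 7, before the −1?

5764911

G_0 = 12. HB_2(12) = 2^(2 + 1) + 2^2. Bump = 108. G_1 = 107.
G_1 = 107. HB_3(107) = 3^(3 + 1) + 2·3^2 + 2·3 + 2. Bump = 1066. G_2 = 1065.
G_2 = 1065. HB_4(1065) = 4^(4 + 1) + 2·4^2 + 2·4 + 1. Bump = 15686. G_3 = 15685.
G_3 = 15685. HB_5(15685) = 5^(5 + 1) + 2·5^2 + 2·5. Bump = 280020. G_4 = 280019.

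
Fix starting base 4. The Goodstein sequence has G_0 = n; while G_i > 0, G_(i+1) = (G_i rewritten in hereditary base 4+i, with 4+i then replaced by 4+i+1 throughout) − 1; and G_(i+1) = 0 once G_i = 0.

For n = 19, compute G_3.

[0] 19 ≡ 4^2 + 3 (base 4). Lift 5: 28. −1: 27.
[1] 27 ≡ 5^2 + 2 (base 5). Lift 6: 38. −1: 37.
[2] 37 ≡ 6^2 + 1 (base 6). Lift 7: 50. −1: 49.

49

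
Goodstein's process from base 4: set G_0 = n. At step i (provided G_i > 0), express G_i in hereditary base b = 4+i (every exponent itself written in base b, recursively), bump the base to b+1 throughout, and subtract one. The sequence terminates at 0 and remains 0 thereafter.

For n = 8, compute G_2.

G_0 = 8. HB_4(8) = 2·4. Bump = 10. G_1 = 9.
G_1 = 9. HB_5(9) = 5 + 4. Bump = 10. G_2 = 9.
G_2 = 9. HB_6(9) = 6 + 3. Bump = 10. G_3 = 9.

9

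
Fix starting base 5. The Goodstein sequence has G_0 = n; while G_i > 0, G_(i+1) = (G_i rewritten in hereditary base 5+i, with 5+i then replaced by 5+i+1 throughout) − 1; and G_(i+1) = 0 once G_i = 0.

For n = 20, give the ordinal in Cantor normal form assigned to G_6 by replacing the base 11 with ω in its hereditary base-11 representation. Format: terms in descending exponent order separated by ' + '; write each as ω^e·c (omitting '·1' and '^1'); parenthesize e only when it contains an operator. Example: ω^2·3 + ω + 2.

ω·3

20 —HB5→ 4·5 —bump→ 4·6 = 24 —(−1)→ 23
23 —HB6→ 3·6 + 5 —bump→ 3·7 + 5 = 26 —(−1)→ 25
25 —HB7→ 3·7 + 4 —bump→ 3·8 + 4 = 28 —(−1)→ 27
27 —HB8→ 3·8 + 3 —bump→ 3·9 + 3 = 30 —(−1)→ 29
29 —HB9→ 3·9 + 2 —bump→ 3·10 + 2 = 32 —(−1)→ 31
31 —HB10→ 3·10 + 1 —bump→ 3·11 + 1 = 34 —(−1)→ 33
33 —HB11→ 3·11 —bump→ 3·12 = 36 —(−1)→ 35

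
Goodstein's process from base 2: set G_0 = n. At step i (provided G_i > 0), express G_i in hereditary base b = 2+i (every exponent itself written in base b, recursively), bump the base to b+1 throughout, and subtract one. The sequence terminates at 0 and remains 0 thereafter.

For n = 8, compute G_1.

G_0=8  [base 2] 2^(2 + 1)  →[2↦3]→  3^(3 + 1) = 81  −1 ⇒ G_1=80
G_1=80  [base 3] 2·3^3 + 2·3^2 + 2·3 + 2  →[3↦4]→  2·4^4 + 2·4^2 + 2·4 + 2 = 554  −1 ⇒ G_2=553

80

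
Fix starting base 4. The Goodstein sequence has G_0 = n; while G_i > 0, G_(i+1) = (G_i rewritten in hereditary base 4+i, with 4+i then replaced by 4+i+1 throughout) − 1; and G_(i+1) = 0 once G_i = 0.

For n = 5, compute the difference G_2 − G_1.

0

G_0 = 5. HB_4(5) = 4 + 1. Bump = 6. G_1 = 5.
G_1 = 5. HB_5(5) = 5. Bump = 6. G_2 = 5.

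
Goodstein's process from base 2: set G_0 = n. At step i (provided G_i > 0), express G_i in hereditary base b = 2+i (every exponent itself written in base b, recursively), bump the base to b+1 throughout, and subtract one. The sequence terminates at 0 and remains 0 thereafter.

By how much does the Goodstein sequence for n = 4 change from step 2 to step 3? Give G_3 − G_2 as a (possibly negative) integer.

(0) 4|_2 = 2^2 ↦ 3^3|_3 = 27 ⇒ 26
(1) 26|_3 = 2·3^2 + 2·3 + 2 ↦ 2·4^2 + 2·4 + 2|_4 = 42 ⇒ 41
(2) 41|_4 = 2·4^2 + 2·4 + 1 ↦ 2·5^2 + 2·5 + 1|_5 = 61 ⇒ 60

19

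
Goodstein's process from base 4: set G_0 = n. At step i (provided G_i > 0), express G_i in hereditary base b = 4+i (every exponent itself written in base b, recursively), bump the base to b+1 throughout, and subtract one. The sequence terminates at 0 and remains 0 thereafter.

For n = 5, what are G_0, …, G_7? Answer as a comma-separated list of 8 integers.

5, 5, 5, 4, 3, 2, 1, 0

base 4: 5 = 4 + 1; at 5: 5 + 1 = 6; next = 5
base 5: 5 = 5; at 6: 6 = 6; next = 5
base 6: 5 = 5; at 7: 5 = 5; next = 4
base 7: 4 = 4; at 8: 4 = 4; next = 3
base 8: 3 = 3; at 9: 3 = 3; next = 2
base 9: 2 = 2; at 10: 2 = 2; next = 1
base 10: 1 = 1; at 11: 1 = 1; next = 0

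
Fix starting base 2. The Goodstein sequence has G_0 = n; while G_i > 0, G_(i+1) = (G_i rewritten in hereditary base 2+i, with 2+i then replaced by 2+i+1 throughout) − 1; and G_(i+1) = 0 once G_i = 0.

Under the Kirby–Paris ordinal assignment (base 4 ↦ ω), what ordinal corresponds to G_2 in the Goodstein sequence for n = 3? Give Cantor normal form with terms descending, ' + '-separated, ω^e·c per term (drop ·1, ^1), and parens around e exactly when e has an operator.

3

step 0: 3 = 2 + 1; sub 3 for 2: 3 + 1; = 4; G_1 = 4−1 = 3
step 1: 3 = 3; sub 4 for 3: 4; = 4; G_2 = 4−1 = 3
step 2: 3 = 3; sub 5 for 4: 3; = 3; G_3 = 3−1 = 2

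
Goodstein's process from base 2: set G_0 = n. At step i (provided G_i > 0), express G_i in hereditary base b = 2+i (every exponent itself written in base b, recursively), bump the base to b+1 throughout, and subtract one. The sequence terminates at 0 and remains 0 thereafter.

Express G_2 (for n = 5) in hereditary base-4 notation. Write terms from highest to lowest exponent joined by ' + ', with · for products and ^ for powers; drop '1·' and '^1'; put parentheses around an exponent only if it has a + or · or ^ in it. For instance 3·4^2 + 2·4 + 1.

(0) 5|_2 = 2^2 + 1 ↦ 3^3 + 1|_3 = 28 ⇒ 27
(1) 27|_3 = 3^3 ↦ 4^4|_4 = 256 ⇒ 255
(2) 255|_4 = 3·4^3 + 3·4^2 + 3·4 + 3 ↦ 3·5^3 + 3·5^2 + 3·5 + 3|_5 = 468 ⇒ 467

3·4^3 + 3·4^2 + 3·4 + 3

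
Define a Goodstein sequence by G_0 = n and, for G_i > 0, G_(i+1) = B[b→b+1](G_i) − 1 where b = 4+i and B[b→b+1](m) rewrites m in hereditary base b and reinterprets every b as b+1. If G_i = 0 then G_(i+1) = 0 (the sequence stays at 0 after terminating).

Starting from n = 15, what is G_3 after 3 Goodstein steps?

i=0: 15 = 3·4 + 3 (b=4); 4→5: 3·5 + 3 = 18; 18−1 = 17
i=1: 17 = 3·5 + 2 (b=5); 5→6: 3·6 + 2 = 20; 20−1 = 19
i=2: 19 = 3·6 + 1 (b=6); 6→7: 3·7 + 1 = 22; 22−1 = 21
i=3: 21 = 3·7 (b=7); 7→8: 3·8 = 24; 24−1 = 23

21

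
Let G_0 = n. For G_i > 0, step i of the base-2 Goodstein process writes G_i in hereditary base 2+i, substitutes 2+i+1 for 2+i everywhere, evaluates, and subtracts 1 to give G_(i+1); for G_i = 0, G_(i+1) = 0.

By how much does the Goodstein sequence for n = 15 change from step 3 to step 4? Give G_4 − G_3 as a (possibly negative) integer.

i=0: 15 = 2^(2 + 1) + 2^2 + 2 + 1 (b=2); 2→3: 3^(3 + 1) + 3^3 + 3 + 1 = 112; 112−1 = 111
i=1: 111 = 3^(3 + 1) + 3^3 + 3 (b=3); 3→4: 4^(4 + 1) + 4^4 + 4 = 1284; 1284−1 = 1283
i=2: 1283 = 4^(4 + 1) + 4^4 + 3 (b=4); 4→5: 5^(5 + 1) + 5^5 + 3 = 18753; 18753−1 = 18752
i=3: 18752 = 5^(5 + 1) + 5^5 + 2 (b=5); 5→6: 6^(6 + 1) + 6^6 + 2 = 326594; 326594−1 = 326593

307841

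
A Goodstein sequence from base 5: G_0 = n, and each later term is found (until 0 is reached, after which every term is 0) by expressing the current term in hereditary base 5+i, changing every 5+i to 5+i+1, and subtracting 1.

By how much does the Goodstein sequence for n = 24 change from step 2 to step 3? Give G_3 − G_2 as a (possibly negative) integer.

G_0=24  [base 5] 4·5 + 4  →[5↦6]→  4·6 + 4 = 28  −1 ⇒ G_1=27
G_1=27  [base 6] 4·6 + 3  →[6↦7]→  4·7 + 3 = 31  −1 ⇒ G_2=30
G_2=30  [base 7] 4·7 + 2  →[7↦8]→  4·8 + 2 = 34  −1 ⇒ G_3=33

3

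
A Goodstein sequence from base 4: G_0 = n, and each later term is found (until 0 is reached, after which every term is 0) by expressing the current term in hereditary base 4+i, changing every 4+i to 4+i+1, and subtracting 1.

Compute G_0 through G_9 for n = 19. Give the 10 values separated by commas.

G_0 = 19. HB_4(19) = 4^2 + 3. Bump = 28. G_1 = 27.
G_1 = 27. HB_5(27) = 5^2 + 2. Bump = 38. G_2 = 37.
G_2 = 37. HB_6(37) = 6^2 + 1. Bump = 50. G_3 = 49.
G_3 = 49. HB_7(49) = 7^2. Bump = 64. G_4 = 63.
G_4 = 63. HB_8(63) = 7·8 + 7. Bump = 70. G_5 = 69.
G_5 = 69. HB_9(69) = 7·9 + 6. Bump = 76. G_6 = 75.
G_6 = 75. HB_10(75) = 7·10 + 5. Bump = 82. G_7 = 81.
G_7 = 81. HB_11(81) = 7·11 + 4. Bump = 88. G_8 = 87.
G_8 = 87. HB_12(87) = 7·12 + 3. Bump = 94. G_9 = 93.

19, 27, 37, 49, 63, 69, 75, 81, 87, 93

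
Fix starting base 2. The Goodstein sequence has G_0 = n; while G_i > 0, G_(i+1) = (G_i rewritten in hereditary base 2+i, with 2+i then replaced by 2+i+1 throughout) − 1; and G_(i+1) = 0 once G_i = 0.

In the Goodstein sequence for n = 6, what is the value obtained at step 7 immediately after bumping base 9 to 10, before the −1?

555552

[0] 6 ≡ 2^2 + 2 (base 2). Lift 3: 30. −1: 29.
[1] 29 ≡ 3^3 + 2 (base 3). Lift 4: 258. −1: 257.
[2] 257 ≡ 4^4 + 1 (base 4). Lift 5: 3126. −1: 3125.
[3] 3125 ≡ 5^5 (base 5). Lift 6: 46656. −1: 46655.
[4] 46655 ≡ 5·6^5 + 5·6^4 + 5·6^3 + 5·6^2 + 5·6 + 5 (base 6). Lift 7: 98040. −1: 98039.
[5] 98039 ≡ 5·7^5 + 5·7^4 + 5·7^3 + 5·7^2 + 5·7 + 4 (base 7). Lift 8: 187244. −1: 187243.
[6] 187243 ≡ 5·8^5 + 5·8^4 + 5·8^3 + 5·8^2 + 5·8 + 3 (base 8). Lift 9: 332148. −1: 332147.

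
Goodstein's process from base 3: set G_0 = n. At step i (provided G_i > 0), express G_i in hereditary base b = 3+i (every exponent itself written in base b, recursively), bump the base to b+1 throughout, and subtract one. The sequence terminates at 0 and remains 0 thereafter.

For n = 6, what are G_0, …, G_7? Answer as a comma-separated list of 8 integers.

6, 7, 7, 7, 7, 7, 6, 5

G_0=6  [base 3] 2·3  →[3↦4]→  2·4 = 8  −1 ⇒ G_1=7
G_1=7  [base 4] 4 + 3  →[4↦5]→  5 + 3 = 8  −1 ⇒ G_2=7
G_2=7  [base 5] 5 + 2  →[5↦6]→  6 + 2 = 8  −1 ⇒ G_3=7
G_3=7  [base 6] 6 + 1  →[6↦7]→  7 + 1 = 8  −1 ⇒ G_4=7
G_4=7  [base 7] 7  →[7↦8]→  8 = 8  −1 ⇒ G_5=7
G_5=7  [base 8] 7  →[8↦9]→  7 = 7  −1 ⇒ G_6=6
G_6=6  [base 9] 6  →[9↦10]→  6 = 6  −1 ⇒ G_7=5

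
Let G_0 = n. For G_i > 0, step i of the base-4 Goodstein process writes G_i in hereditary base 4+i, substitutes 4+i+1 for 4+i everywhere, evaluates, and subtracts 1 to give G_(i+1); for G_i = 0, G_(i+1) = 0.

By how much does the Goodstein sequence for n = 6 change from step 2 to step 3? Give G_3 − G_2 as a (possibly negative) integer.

6 —HB4→ 4 + 2 —bump→ 5 + 2 = 7 —(−1)→ 6
6 —HB5→ 5 + 1 —bump→ 6 + 1 = 7 —(−1)→ 6
6 —HB6→ 6 —bump→ 7 = 7 —(−1)→ 6

0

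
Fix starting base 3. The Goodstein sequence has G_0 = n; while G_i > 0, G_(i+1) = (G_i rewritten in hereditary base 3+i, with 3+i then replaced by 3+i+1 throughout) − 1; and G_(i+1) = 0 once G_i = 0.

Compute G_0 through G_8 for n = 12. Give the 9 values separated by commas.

(0) 12|_3 = 3^2 + 3 ↦ 4^2 + 4|_4 = 20 ⇒ 19
(1) 19|_4 = 4^2 + 3 ↦ 5^2 + 3|_5 = 28 ⇒ 27
(2) 27|_5 = 5^2 + 2 ↦ 6^2 + 2|_6 = 38 ⇒ 37
(3) 37|_6 = 6^2 + 1 ↦ 7^2 + 1|_7 = 50 ⇒ 49
(4) 49|_7 = 7^2 ↦ 8^2|_8 = 64 ⇒ 63
(5) 63|_8 = 7·8 + 7 ↦ 7·9 + 7|_9 = 70 ⇒ 69
(6) 69|_9 = 7·9 + 6 ↦ 7·10 + 6|_10 = 76 ⇒ 75
(7) 75|_10 = 7·10 + 5 ↦ 7·11 + 5|_11 = 82 ⇒ 81

12, 19, 27, 37, 49, 63, 69, 75, 81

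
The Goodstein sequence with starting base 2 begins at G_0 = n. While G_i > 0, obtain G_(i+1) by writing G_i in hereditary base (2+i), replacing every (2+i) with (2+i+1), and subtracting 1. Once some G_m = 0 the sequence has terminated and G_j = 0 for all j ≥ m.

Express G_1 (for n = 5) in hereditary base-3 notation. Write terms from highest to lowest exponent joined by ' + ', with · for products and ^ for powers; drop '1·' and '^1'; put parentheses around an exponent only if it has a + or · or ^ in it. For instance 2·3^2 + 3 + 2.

step 0: 5 = 2^2 + 1; sub 3 for 2: 3^3 + 1; = 28; G_1 = 28−1 = 27
step 1: 27 = 3^3; sub 4 for 3: 4^4; = 256; G_2 = 256−1 = 255

3^3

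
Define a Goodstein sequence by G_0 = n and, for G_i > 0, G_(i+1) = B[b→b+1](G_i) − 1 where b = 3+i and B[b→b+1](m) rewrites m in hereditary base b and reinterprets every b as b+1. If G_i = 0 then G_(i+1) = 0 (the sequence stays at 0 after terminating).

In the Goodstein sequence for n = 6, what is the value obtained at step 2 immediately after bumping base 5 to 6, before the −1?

G_0=6  [base 3] 2·3  →[3↦4]→  2·4 = 8  −1 ⇒ G_1=7
G_1=7  [base 4] 4 + 3  →[4↦5]→  5 + 3 = 8  −1 ⇒ G_2=7

8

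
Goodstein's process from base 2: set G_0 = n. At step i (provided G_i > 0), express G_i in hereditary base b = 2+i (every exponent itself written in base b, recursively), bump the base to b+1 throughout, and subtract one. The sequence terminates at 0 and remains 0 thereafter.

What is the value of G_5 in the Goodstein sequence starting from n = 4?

G_0=4  [base 2] 2^2  →[2↦3]→  3^3 = 27  −1 ⇒ G_1=26
G_1=26  [base 3] 2·3^2 + 2·3 + 2  →[3↦4]→  2·4^2 + 2·4 + 2 = 42  −1 ⇒ G_2=41
G_2=41  [base 4] 2·4^2 + 2·4 + 1  →[4↦5]→  2·5^2 + 2·5 + 1 = 61  −1 ⇒ G_3=60
G_3=60  [base 5] 2·5^2 + 2·5  →[5↦6]→  2·6^2 + 2·6 = 84  −1 ⇒ G_4=83
G_4=83  [base 6] 2·6^2 + 6 + 5  →[6↦7]→  2·7^2 + 7 + 5 = 110  −1 ⇒ G_5=109
G_5=109  [base 7] 2·7^2 + 7 + 4  →[7↦8]→  2·8^2 + 8 + 4 = 140  −1 ⇒ G_6=139

109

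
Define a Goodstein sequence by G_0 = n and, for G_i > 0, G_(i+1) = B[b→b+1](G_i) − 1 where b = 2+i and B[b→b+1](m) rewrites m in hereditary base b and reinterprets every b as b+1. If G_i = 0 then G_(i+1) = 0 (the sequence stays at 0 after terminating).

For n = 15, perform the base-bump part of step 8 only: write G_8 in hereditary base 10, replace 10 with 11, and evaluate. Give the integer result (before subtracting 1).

i=0: 15 = 2^(2 + 1) + 2^2 + 2 + 1 (b=2); 2→3: 3^(3 + 1) + 3^3 + 3 + 1 = 112; 112−1 = 111
i=1: 111 = 3^(3 + 1) + 3^3 + 3 (b=3); 3→4: 4^(4 + 1) + 4^4 + 4 = 1284; 1284−1 = 1283
i=2: 1283 = 4^(4 + 1) + 4^4 + 3 (b=4); 4→5: 5^(5 + 1) + 5^5 + 3 = 18753; 18753−1 = 18752
i=3: 18752 = 5^(5 + 1) + 5^5 + 2 (b=5); 5→6: 6^(6 + 1) + 6^6 + 2 = 326594; 326594−1 = 326593
i=4: 326593 = 6^(6 + 1) + 6^6 + 1 (b=6); 6→7: 7^(7 + 1) + 7^7 + 1 = 6588345; 6588345−1 = 6588344
i=5: 6588344 = 7^(7 + 1) + 7^7 (b=7); 7→8: 8^(8 + 1) + 8^8 = 150994944; 150994944−1 = 150994943
i=6: 150994943 = 8^(8 + 1) + 7·8^7 + 7·8^6 + 7·8^5 + 7·8^4 + 7·8^3 + 7·8^2 + 7·8 + 7 (b=8); 8→9: 9^(9 + 1) + 7·9^7 + 7·9^6 + 7·9^5 + 7·9^4 + 7·9^3 + 7·9^2 + 7·9 + 7 = 3524450281; 3524450281−1 = 3524450280
i=7: 3524450280 = 9^(9 + 1) + 7·9^7 + 7·9^6 + 7·9^5 + 7·9^4 + 7·9^3 + 7·9^2 + 7·9 + 6 (b=9); 9→10: 10^(10 + 1) + 7·10^7 + 7·10^6 + 7·10^5 + 7·10^4 + 7·10^3 + 7·10^2 + 7·10 + 6 = 100077777776; 100077777776−1 = 100077777775

3138578427935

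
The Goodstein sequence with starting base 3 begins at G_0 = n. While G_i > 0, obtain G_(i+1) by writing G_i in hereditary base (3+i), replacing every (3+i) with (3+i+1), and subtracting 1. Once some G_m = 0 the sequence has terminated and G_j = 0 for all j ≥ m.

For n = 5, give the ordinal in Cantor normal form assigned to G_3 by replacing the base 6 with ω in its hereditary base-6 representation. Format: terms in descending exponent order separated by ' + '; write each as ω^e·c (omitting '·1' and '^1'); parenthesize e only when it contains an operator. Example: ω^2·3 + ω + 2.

5

G_0 = 5. HB_3(5) = 3 + 2. Bump = 6. G_1 = 5.
G_1 = 5. HB_4(5) = 4 + 1. Bump = 6. G_2 = 5.
G_2 = 5. HB_5(5) = 5. Bump = 6. G_3 = 5.
G_3 = 5. HB_6(5) = 5. Bump = 5. G_4 = 4.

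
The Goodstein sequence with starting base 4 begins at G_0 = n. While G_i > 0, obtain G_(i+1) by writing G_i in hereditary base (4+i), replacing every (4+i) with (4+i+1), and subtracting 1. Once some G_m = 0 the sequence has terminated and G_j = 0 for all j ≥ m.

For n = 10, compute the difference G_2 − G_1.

1

[0] 10 ≡ 2·4 + 2 (base 4). Lift 5: 12. −1: 11.
[1] 11 ≡ 2·5 + 1 (base 5). Lift 6: 13. −1: 12.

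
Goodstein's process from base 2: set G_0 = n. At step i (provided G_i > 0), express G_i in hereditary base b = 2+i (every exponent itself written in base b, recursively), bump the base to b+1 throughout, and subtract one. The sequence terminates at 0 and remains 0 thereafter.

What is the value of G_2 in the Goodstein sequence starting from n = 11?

i=0: 11 = 2^(2 + 1) + 2 + 1 (b=2); 2→3: 3^(3 + 1) + 3 + 1 = 85; 85−1 = 84
i=1: 84 = 3^(3 + 1) + 3 (b=3); 3→4: 4^(4 + 1) + 4 = 1028; 1028−1 = 1027
i=2: 1027 = 4^(4 + 1) + 3 (b=4); 4→5: 5^(5 + 1) + 3 = 15628; 15628−1 = 15627

1027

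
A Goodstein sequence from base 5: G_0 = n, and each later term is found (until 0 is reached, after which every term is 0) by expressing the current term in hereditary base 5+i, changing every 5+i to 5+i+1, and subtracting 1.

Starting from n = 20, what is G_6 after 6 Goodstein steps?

33

i=0: 20 = 4·5 (b=5); 5→6: 4·6 = 24; 24−1 = 23
i=1: 23 = 3·6 + 5 (b=6); 6→7: 3·7 + 5 = 26; 26−1 = 25
i=2: 25 = 3·7 + 4 (b=7); 7→8: 3·8 + 4 = 28; 28−1 = 27
i=3: 27 = 3·8 + 3 (b=8); 8→9: 3·9 + 3 = 30; 30−1 = 29
i=4: 29 = 3·9 + 2 (b=9); 9→10: 3·10 + 2 = 32; 32−1 = 31
i=5: 31 = 3·10 + 1 (b=10); 10→11: 3·11 + 1 = 34; 34−1 = 33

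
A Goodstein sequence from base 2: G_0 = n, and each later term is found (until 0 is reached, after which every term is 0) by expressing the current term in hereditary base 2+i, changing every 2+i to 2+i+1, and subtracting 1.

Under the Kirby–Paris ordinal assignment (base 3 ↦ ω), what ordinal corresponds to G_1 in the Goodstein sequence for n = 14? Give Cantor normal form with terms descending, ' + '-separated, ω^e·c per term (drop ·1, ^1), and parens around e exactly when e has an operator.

i=0: 14 = 2^(2 + 1) + 2^2 + 2 (b=2); 2→3: 3^(3 + 1) + 3^3 + 3 = 111; 111−1 = 110
i=1: 110 = 3^(3 + 1) + 3^3 + 2 (b=3); 3→4: 4^(4 + 1) + 4^4 + 2 = 1282; 1282−1 = 1281

ω^(ω + 1) + ω^ω + 2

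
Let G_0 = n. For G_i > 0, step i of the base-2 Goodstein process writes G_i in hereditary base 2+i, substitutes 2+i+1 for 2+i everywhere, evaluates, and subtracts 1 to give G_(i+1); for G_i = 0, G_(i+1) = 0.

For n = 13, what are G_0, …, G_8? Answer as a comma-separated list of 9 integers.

13, 108, 1279, 16092, 280711, 5765998, 134219479, 3486786855, 100000003325

13 —HB2→ 2^(2 + 1) + 2^2 + 1 —bump→ 3^(3 + 1) + 3^3 + 1 = 109 —(−1)→ 108
108 —HB3→ 3^(3 + 1) + 3^3 —bump→ 4^(4 + 1) + 4^4 = 1280 —(−1)→ 1279
1279 —HB4→ 4^(4 + 1) + 3·4^3 + 3·4^2 + 3·4 + 3 —bump→ 5^(5 + 1) + 3·5^3 + 3·5^2 + 3·5 + 3 = 16093 —(−1)→ 16092
16092 —HB5→ 5^(5 + 1) + 3·5^3 + 3·5^2 + 3·5 + 2 —bump→ 6^(6 + 1) + 3·6^3 + 3·6^2 + 3·6 + 2 = 280712 —(−1)→ 280711
280711 —HB6→ 6^(6 + 1) + 3·6^3 + 3·6^2 + 3·6 + 1 —bump→ 7^(7 + 1) + 3·7^3 + 3·7^2 + 3·7 + 1 = 5765999 —(−1)→ 5765998
5765998 —HB7→ 7^(7 + 1) + 3·7^3 + 3·7^2 + 3·7 —bump→ 8^(8 + 1) + 3·8^3 + 3·8^2 + 3·8 = 134219480 —(−1)→ 134219479
134219479 —HB8→ 8^(8 + 1) + 3·8^3 + 3·8^2 + 2·8 + 7 —bump→ 9^(9 + 1) + 3·9^3 + 3·9^2 + 2·9 + 7 = 3486786856 —(−1)→ 3486786855
3486786855 —HB9→ 9^(9 + 1) + 3·9^3 + 3·9^2 + 2·9 + 6 —bump→ 10^(10 + 1) + 3·10^3 + 3·10^2 + 2·10 + 6 = 100000003326 —(−1)→ 100000003325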